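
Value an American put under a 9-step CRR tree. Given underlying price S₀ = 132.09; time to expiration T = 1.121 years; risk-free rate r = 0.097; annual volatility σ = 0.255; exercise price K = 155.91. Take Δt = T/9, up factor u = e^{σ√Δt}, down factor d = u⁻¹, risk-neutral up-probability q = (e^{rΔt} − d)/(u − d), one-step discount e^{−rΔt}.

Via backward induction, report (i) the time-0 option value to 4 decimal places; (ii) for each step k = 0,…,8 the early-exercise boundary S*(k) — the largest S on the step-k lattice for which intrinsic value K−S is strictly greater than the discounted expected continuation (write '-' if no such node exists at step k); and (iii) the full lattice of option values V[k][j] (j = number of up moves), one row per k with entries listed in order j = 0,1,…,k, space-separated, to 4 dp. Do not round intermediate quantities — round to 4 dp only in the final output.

Δt=0.12456, u=1.09417, d=0.91394, q=0.54496, disc=e^(-rΔt)=0.98799
k=9 terminal: V=max(K-S,0) → 97.1464 85.5578 71.6839 55.0739 35.1883 11.3811 0.0000 0.0000 0.0000 0.0000
k=8: j=0 S=64.2973 intr=91.6127 cont=89.7403 V=91.6127[EX]; j=1 S=76.9772 intr=78.9328 cont=77.0604 V=78.9328[EX]; j=2 S=92.1577 intr=63.7523 cont=61.8800 V=63.7523[EX]; j=3 S=110.3318 intr=45.5782 cont=43.7059 V=45.5782[EX]; j=4 S=132.0900 intr=23.8200 cont=21.9476 V=23.8200[EX]; j=5 S=158.1391 intr=0.0000 cont=5.1167 V=5.1167[hold]; j=6 S=189.3252 intr=0.0000 cont=0.0000 V=0.0000[hold]; j=7 S=226.6615 intr=0.0000 cont=0.0000 V=0.0000[hold]; j=8 S=271.3607 intr=0.0000 cont=0.0000 V=0.0000[hold]  S*(8)=132.0900
k=7: j=0 S=70.3522 intr=85.5578 cont=83.6855 V=85.5578[EX]; j=1 S=84.2261 intr=71.6839 cont=69.8115 V=71.6839[EX]; j=2 S=100.8361 intr=55.0739 cont=53.2015 V=55.0739[EX]; j=3 S=120.7217 intr=35.1883 cont=33.3160 V=35.1883[EX]; j=4 S=144.5289 intr=11.3811 cont=13.4639 V=13.4639[hold]; j=5 S=173.0310 intr=0.0000 cont=2.3004 V=2.3004[hold]; j=6 S=207.1539 intr=0.0000 cont=0.0000 V=0.0000[hold]; j=7 S=248.0061 intr=0.0000 cont=0.0000 V=0.0000[hold]  S*(7)=120.7217
k=6: j=0 S=76.9772 intr=78.9328 cont=77.0604 V=78.9328[EX]; j=1 S=92.1577 intr=63.7523 cont=61.8800 V=63.7523[EX]; j=2 S=110.3318 intr=45.5782 cont=43.7059 V=45.5782[EX]; j=3 S=132.0900 intr=23.8200 cont=23.0690 V=23.8200[EX]; j=4 S=158.1391 intr=0.0000 cont=7.2916 V=7.2916[hold]; j=5 S=189.3252 intr=0.0000 cont=1.0342 V=1.0342[hold]; j=6 S=226.6615 intr=0.0000 cont=0.0000 V=0.0000[hold]  S*(6)=132.0900
k=5: j=0 S=84.2261 intr=71.6839 cont=69.8115 V=71.6839[EX]; j=1 S=100.8361 intr=55.0739 cont=53.2015 V=55.0739[EX]; j=2 S=120.7217 intr=35.1883 cont=33.3160 V=35.1883[EX]; j=3 S=144.5289 intr=11.3811 cont=14.6348 V=14.6348[hold]; j=4 S=173.0310 intr=0.0000 cont=3.8350 V=3.8350[hold]; j=5 S=207.1539 intr=0.0000 cont=0.4650 V=0.4650[hold]  S*(5)=120.7217
k=4: j=0 S=92.1577 intr=63.7523 cont=61.8800 V=63.7523[EX]; j=1 S=110.3318 intr=45.5782 cont=43.7059 V=45.5782[EX]; j=2 S=132.0900 intr=23.8200 cont=23.6995 V=23.8200[EX]; j=3 S=158.1391 intr=0.0000 cont=8.6443 V=8.6443[hold]; j=4 S=189.3252 intr=0.0000 cont=1.9745 V=1.9745[hold]  S*(4)=132.0900
k=3: j=0 S=100.8361 intr=55.0739 cont=53.2015 V=55.0739[EX]; j=1 S=120.7217 intr=35.1883 cont=33.3160 V=35.1883[EX]; j=2 S=144.5289 intr=11.3811 cont=15.3632 V=15.3632[hold]; j=3 S=173.0310 intr=0.0000 cont=4.9494 V=4.9494[hold]  S*(3)=120.7217
k=2: j=0 S=110.3318 intr=45.5782 cont=43.7059 V=45.5782[EX]; j=1 S=132.0900 intr=23.8200 cont=24.0916 V=24.0916[hold]; j=2 S=158.1391 intr=0.0000 cont=9.5717 V=9.5717[hold]  S*(2)=110.3318
k=1: j=0 S=120.7217 intr=35.1883 cont=33.4622 V=35.1883[EX]; j=1 S=144.5289 intr=11.3811 cont=15.9846 V=15.9846[hold]  S*(1)=120.7217
k=0: j=0 S=132.0900 intr=23.8200 cont=24.4262 V=24.4262[hold]  S*(0)=-

price = 24.4262
boundary = - 120.7217 110.3318 120.7217 132.0900 120.7217 132.0900 120.7217 132.0900
tree:
24.4262
35.1883 15.9846
45.5782 24.0916 9.5717
55.0739 35.1883 15.3632 4.9494
63.7523 45.5782 23.8200 8.6443 1.9745
71.6839 55.0739 35.1883 14.6348 3.8350 0.4650
78.9328 63.7523 45.5782 23.8200 7.2916 1.0342 0.0000
85.5578 71.6839 55.0739 35.1883 13.4639 2.3004 0.0000 0.0000
91.6127 78.9328 63.7523 45.5782 23.8200 5.1167 0.0000 0.0000 0.0000
97.1464 85.5578 71.6839 55.0739 35.1883 11.3811 0.0000 0.0000 0.0000 0.0000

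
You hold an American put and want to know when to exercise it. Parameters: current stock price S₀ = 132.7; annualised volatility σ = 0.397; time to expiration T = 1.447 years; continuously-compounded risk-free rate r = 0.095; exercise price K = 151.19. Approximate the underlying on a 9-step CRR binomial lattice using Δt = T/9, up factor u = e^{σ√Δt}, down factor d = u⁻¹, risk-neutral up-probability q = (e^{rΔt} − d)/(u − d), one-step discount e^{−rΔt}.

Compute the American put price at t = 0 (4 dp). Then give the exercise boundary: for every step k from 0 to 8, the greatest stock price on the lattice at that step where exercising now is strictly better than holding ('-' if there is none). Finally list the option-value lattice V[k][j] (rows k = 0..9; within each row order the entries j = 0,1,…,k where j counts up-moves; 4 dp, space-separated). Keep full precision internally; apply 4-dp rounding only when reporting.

price = 28.2622
boundary = - - 96.5171 82.3134 96.5171 113.1716 96.5171 113.1716 132.7000
tree:
28.2622
39.9005 17.8652
54.6729 26.8256 9.7427
68.8766 39.0065 15.8605 4.1227
80.9900 54.6729 25.0402 7.4653 1.0157
91.3207 68.8766 38.0184 13.2503 2.0980 0.0000
100.1312 80.9900 54.6729 22.8877 4.3336 0.0000 0.0000
107.6451 91.3207 68.8766 38.0184 8.9514 0.0000 0.0000 0.0000
114.0533 100.1312 80.9900 54.6729 18.4900 0.0000 0.0000 0.0000 0.0000
119.5184 107.6451 91.3207 68.8766 38.0184 0.0000 0.0000 0.0000 0.0000 0.0000

Δt=0.16078  u=1.17256  d=0.85284  q=0.50843  discount=0.98484
step 9 (expiry): payoffs max(K−S,0) = 119.5184 107.6451 91.3207 68.8766 38.0184 0.0000 0.0000 0.0000 0.0000 0.0000
step 8: (k=8,j=0): S=37.1367, (K−S)⁺=114.0533, hold=111.7615 ⇒ V=114.0533 exercise | (k=8,j=1): S=51.0588, (K−S)⁺=100.1312, hold=97.8395 ⇒ V=100.1312 exercise | (k=8,j=2): S=70.2000, (K−S)⁺=80.9900, hold=78.6982 ⇒ V=80.9900 exercise | (k=8,j=3): S=96.5171, (K−S)⁺=54.6729, hold=52.3812 ⇒ V=54.6729 exercise | (k=8,j=4): S=132.7000, (K−S)⁺=18.4900, hold=18.4055 ⇒ V=18.4900 exercise | (k=8,j=5): S=182.4474, (K−S)⁺=0.0000, hold=0.0000 ⇒ V=0.0000 continue | (k=8,j=6): S=250.8444, (K−S)⁺=0.0000, hold=0.0000 ⇒ V=0.0000 continue | (k=8,j=7): S=344.8826, (K−S)⁺=0.0000, hold=0.0000 ⇒ V=0.0000 continue | (k=8,j=8): S=474.1743, (K−S)⁺=0.0000, hold=0.0000 ⇒ V=0.0000 continue  boundary S*=132.7000
step 7: (k=7,j=0): S=43.5449, (K−S)⁺=107.6451, hold=105.3534 ⇒ V=107.6451 exercise | (k=7,j=1): S=59.8693, (K−S)⁺=91.3207, hold=89.0290 ⇒ V=91.3207 exercise | (k=7,j=2): S=82.3134, (K−S)⁺=68.8766, hold=66.5848 ⇒ V=68.8766 exercise | (k=7,j=3): S=113.1716, (K−S)⁺=38.0184, hold=35.7267 ⇒ V=38.0184 exercise | (k=7,j=4): S=155.5981, (K−S)⁺=0.0000, hold=8.9514 ⇒ V=8.9514 continue | (k=7,j=5): S=213.9297, (K−S)⁺=0.0000, hold=0.0000 ⇒ V=0.0000 continue | (k=7,j=6): S=294.1290, (K−S)⁺=0.0000, hold=0.0000 ⇒ V=0.0000 continue | (k=7,j=7): S=404.3939, (K−S)⁺=0.0000, hold=0.0000 ⇒ V=0.0000 continue  boundary S*=113.1716
step 6: (k=6,j=0): S=51.0588, (K−S)⁺=100.1312, hold=97.8395 ⇒ V=100.1312 exercise | (k=6,j=1): S=70.2000, (K−S)⁺=80.9900, hold=78.6982 ⇒ V=80.9900 exercise | (k=6,j=2): S=96.5171, (K−S)⁺=54.6729, hold=52.3812 ⇒ V=54.6729 exercise | (k=6,j=3): S=132.7000, (K−S)⁺=18.4900, hold=22.8877 ⇒ V=22.8877 continue | (k=6,j=4): S=182.4474, (K−S)⁺=0.0000, hold=4.3336 ⇒ V=4.3336 continue | (k=6,j=5): S=250.8444, (K−S)⁺=0.0000, hold=0.0000 ⇒ V=0.0000 continue | (k=6,j=6): S=344.8826, (K−S)⁺=0.0000, hold=0.0000 ⇒ V=0.0000 continue  boundary S*=96.5171
step 5: (k=5,j=0): S=59.8693, (K−S)⁺=91.3207, hold=89.0290 ⇒ V=91.3207 exercise | (k=5,j=1): S=82.3134, (K−S)⁺=68.8766, hold=66.5848 ⇒ V=68.8766 exercise | (k=5,j=2): S=113.1716, (K−S)⁺=38.0184, hold=37.9287 ⇒ V=38.0184 exercise | (k=5,j=3): S=155.5981, (K−S)⁺=0.0000, hold=13.2503 ⇒ V=13.2503 continue | (k=5,j=4): S=213.9297, (K−S)⁺=0.0000, hold=2.0980 ⇒ V=2.0980 continue | (k=5,j=5): S=294.1290, (K−S)⁺=0.0000, hold=0.0000 ⇒ V=0.0000 continue  boundary S*=113.1716
step 4: (k=4,j=0): S=70.2000, (K−S)⁺=80.9900, hold=78.6982 ⇒ V=80.9900 exercise | (k=4,j=1): S=96.5171, (K−S)⁺=54.6729, hold=52.3812 ⇒ V=54.6729 exercise | (k=4,j=2): S=132.7000, (K−S)⁺=18.4900, hold=25.0402 ⇒ V=25.0402 continue | (k=4,j=3): S=182.4474, (K−S)⁺=0.0000, hold=7.4653 ⇒ V=7.4653 continue | (k=4,j=4): S=250.8444, (K−S)⁺=0.0000, hold=1.0157 ⇒ V=1.0157 continue  boundary S*=96.5171
step 3: (k=3,j=0): S=82.3134, (K−S)⁺=68.8766, hold=66.5848 ⇒ V=68.8766 exercise | (k=3,j=1): S=113.1716, (K−S)⁺=38.0184, hold=39.0065 ⇒ V=39.0065 continue | (k=3,j=2): S=155.5981, (K−S)⁺=0.0000, hold=15.8605 ⇒ V=15.8605 continue | (k=3,j=3): S=213.9297, (K−S)⁺=0.0000, hold=4.1227 ⇒ V=4.1227 continue  boundary S*=82.3134
step 2: (k=2,j=0): S=96.5171, (K−S)⁺=54.6729, hold=52.8760 ⇒ V=54.6729 exercise | (k=2,j=1): S=132.7000, (K−S)⁺=18.4900, hold=26.8256 ⇒ V=26.8256 continue | (k=2,j=2): S=182.4474, (K−S)⁺=0.0000, hold=9.7427 ⇒ V=9.7427 continue  boundary S*=96.5171
step 1: (k=1,j=0): S=113.1716, (K−S)⁺=38.0184, hold=39.9005 ⇒ V=39.9005 continue | (k=1,j=1): S=155.5981, (K−S)⁺=0.0000, hold=17.8652 ⇒ V=17.8652 continue  boundary S*=-
step 0: (k=0,j=0): S=132.7000, (K−S)⁺=18.4900, hold=28.2622 ⇒ V=28.2622 continue  boundary S*=-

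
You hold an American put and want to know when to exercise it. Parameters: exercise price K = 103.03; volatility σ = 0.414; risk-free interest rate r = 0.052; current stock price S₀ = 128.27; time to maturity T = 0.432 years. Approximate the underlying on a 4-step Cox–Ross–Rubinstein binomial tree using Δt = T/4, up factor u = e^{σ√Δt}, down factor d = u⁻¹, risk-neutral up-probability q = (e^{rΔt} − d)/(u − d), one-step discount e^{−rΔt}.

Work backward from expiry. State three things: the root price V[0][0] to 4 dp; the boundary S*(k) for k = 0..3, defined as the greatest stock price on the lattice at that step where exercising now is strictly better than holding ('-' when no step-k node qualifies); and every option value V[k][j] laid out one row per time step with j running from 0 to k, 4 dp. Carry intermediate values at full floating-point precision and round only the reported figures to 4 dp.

price = 3.3873
boundary = - - - 85.2830
tree:
3.3873
5.9653 0.7073
10.3726 1.3856 0.0000
17.7470 2.7144 0.0000 0.0000
28.5954 5.3176 0.0000 0.0000 0.0000

params: Δt=0.10800 u=1.14574 d=0.87280 q=0.48667 e^(-rΔt)=0.99440
t_4 payoffs: 28.5954 5.3176 0.0000 0.0000 0.0000
t_3: node(3,0) S=85.2830 payoff=17.7470 vs cont=17.1701 → 17.7470 [stop]  node(3,1) S=111.9534 payoff=0.0000 vs cont=2.7144 → 2.7144 [wait]  node(3,2) S=146.9646 payoff=0.0000 vs cont=0.0000 → 0.0000 [wait]  node(3,3) S=192.9248 payoff=0.0000 vs cont=0.0000 → 0.0000 [wait]  ⇒ S*(3)=85.2830
t_2: node(2,0) S=97.7124 payoff=5.3176 vs cont=10.3726 → 10.3726 [wait]  node(2,1) S=128.2700 payoff=0.0000 vs cont=1.3856 → 1.3856 [wait]  node(2,2) S=168.3838 payoff=0.0000 vs cont=0.0000 → 0.0000 [wait]  ⇒ S*(2)=-
t_1: node(1,0) S=111.9534 payoff=0.0000 vs cont=5.9653 → 5.9653 [wait]  node(1,1) S=146.9646 payoff=0.0000 vs cont=0.7073 → 0.7073 [wait]  ⇒ S*(1)=-
t_0: node(0,0) S=128.2700 payoff=0.0000 vs cont=3.3873 → 3.3873 [wait]  ⇒ S*(0)=-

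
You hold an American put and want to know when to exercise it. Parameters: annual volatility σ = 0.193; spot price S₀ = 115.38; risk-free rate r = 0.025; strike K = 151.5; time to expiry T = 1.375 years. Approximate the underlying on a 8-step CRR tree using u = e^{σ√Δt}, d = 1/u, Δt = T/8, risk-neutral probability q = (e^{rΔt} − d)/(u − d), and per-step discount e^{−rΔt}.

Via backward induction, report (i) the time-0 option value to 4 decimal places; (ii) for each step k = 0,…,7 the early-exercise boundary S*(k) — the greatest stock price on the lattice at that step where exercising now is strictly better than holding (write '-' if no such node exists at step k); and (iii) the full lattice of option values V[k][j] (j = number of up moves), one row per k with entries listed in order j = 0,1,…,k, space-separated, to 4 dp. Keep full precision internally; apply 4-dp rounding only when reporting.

Δt=0.17188, u=1.08330, d=0.92310, q=0.50689, disc=e^(-rΔt)=0.99571
k=8 terminal: V=max(K-S,0) → 90.6676 80.1106 67.7215 53.1823 36.1200 16.0966 0.0000 0.0000 0.0000
k=7: j=0 S=65.8998 intr=85.6002 cont=84.9506 V=85.6002[EX]; j=1 S=77.3363 intr=74.1637 cont=73.5141 V=74.1637[EX]; j=2 S=90.7574 intr=60.7426 cont=60.0930 V=60.7426[EX]; j=3 S=106.5077 intr=44.9923 cont=44.3427 V=44.9923[EX]; j=4 S=124.9914 intr=26.5086 cont=25.8591 V=26.5086[EX]; j=5 S=146.6827 intr=4.8173 cont=7.9034 V=7.9034[hold]; j=6 S=172.1384 intr=0.0000 cont=0.0000 V=0.0000[hold]; j=7 S=202.0118 intr=0.0000 cont=0.0000 V=0.0000[hold]  S*(7)=124.9914
k=6: j=0 S=71.3894 intr=80.1106 cont=79.4610 V=80.1106[EX]; j=1 S=83.7785 intr=67.7215 cont=67.0719 V=67.7215[EX]; j=2 S=98.3177 intr=53.1823 cont=52.5327 V=53.1823[EX]; j=3 S=115.3800 intr=36.1200 cont=35.4704 V=36.1200[EX]; j=4 S=135.4034 intr=16.0966 cont=17.0047 V=17.0047[hold]; j=5 S=158.9016 intr=0.0000 cont=3.8806 V=3.8806[hold]; j=6 S=186.4779 intr=0.0000 cont=0.0000 V=0.0000[hold]  S*(6)=115.3800
k=5: j=0 S=77.3363 intr=74.1637 cont=73.5141 V=74.1637[EX]; j=1 S=90.7574 intr=60.7426 cont=60.0930 V=60.7426[EX]; j=2 S=106.5077 intr=44.9923 cont=44.3427 V=44.9923[EX]; j=3 S=124.9914 intr=26.5086 cont=26.3174 V=26.5086[EX]; j=4 S=146.6827 intr=4.8173 cont=10.3078 V=10.3078[hold]; j=5 S=172.1384 intr=0.0000 cont=1.9054 V=1.9054[hold]  S*(5)=124.9914
k=4: j=0 S=83.7785 intr=67.7215 cont=67.0719 V=67.7215[EX]; j=1 S=98.3177 intr=53.1823 cont=52.5327 V=53.1823[EX]; j=2 S=115.3800 intr=36.1200 cont=35.4704 V=36.1200[EX]; j=3 S=135.4034 intr=16.0966 cont=18.2182 V=18.2182[hold]; j=4 S=158.9016 intr=0.0000 cont=6.0228 V=6.0228[hold]  S*(4)=115.3800
k=3: j=0 S=90.7574 intr=60.7426 cont=60.0930 V=60.7426[EX]; j=1 S=106.5077 intr=44.9923 cont=44.3427 V=44.9923[EX]; j=2 S=124.9914 intr=26.5086 cont=26.9298 V=26.9298[hold]; j=3 S=146.6827 intr=4.8173 cont=11.9849 V=11.9849[hold]  S*(3)=106.5077
k=2: j=0 S=98.3177 intr=53.1823 cont=52.5327 V=53.1823[EX]; j=1 S=115.3800 intr=36.1200 cont=35.6830 V=36.1200[EX]; j=2 S=135.4034 intr=16.0966 cont=19.2715 V=19.2715[hold]  S*(2)=115.3800
k=1: j=0 S=106.5077 intr=44.9923 cont=44.3427 V=44.9923[EX]; j=1 S=124.9914 intr=26.5086 cont=27.4614 V=27.4614[hold]  S*(1)=106.5077
k=0: j=0 S=115.3800 intr=36.1200 cont=35.9513 V=36.1200[EX]  S*(0)=115.3800

price = 36.1200
boundary = 115.3800 106.5077 115.3800 106.5077 115.3800 124.9914 115.3800 124.9914
tree:
36.1200
44.9923 27.4614
53.1823 36.1200 19.2715
60.7426 44.9923 26.9298 11.9849
67.7215 53.1823 36.1200 18.2182 6.0228
74.1637 60.7426 44.9923 26.5086 10.3078 1.9054
80.1106 67.7215 53.1823 36.1200 17.0047 3.8806 0.0000
85.6002 74.1637 60.7426 44.9923 26.5086 7.9034 0.0000 0.0000
90.6676 80.1106 67.7215 53.1823 36.1200 16.0966 0.0000 0.0000 0.0000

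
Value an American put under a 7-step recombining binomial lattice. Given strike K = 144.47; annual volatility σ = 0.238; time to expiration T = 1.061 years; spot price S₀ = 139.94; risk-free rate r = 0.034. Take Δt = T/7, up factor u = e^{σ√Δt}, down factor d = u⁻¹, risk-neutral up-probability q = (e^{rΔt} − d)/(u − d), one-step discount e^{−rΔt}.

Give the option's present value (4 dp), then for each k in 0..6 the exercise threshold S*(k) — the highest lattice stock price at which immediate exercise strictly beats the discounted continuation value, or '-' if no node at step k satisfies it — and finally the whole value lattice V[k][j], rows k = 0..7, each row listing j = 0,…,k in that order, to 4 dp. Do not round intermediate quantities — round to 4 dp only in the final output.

price = 14.2230
boundary = - - - 105.9787 116.2679 105.9787 116.2679
tree:
14.2230
20.5681 8.1416
28.7108 12.7874 3.6656
38.4913 19.4060 6.4227 0.9972
47.8699 28.2021 10.9721 2.0238 0.0000
56.4186 38.4913 18.0817 4.1070 0.0000 0.0000
64.2107 47.8699 28.2021 8.3346 0.0000 0.0000 0.0000
71.3133 56.4186 38.4913 16.9140 0.0000 0.0000 0.0000 0.0000

Δt=0.15157  u=1.09709  d=0.91150  q=0.50469  discount=0.99486
step 7 (expiry): payoffs max(K−S,0) = 71.3133 56.4186 38.4913 16.9140 0.0000 0.0000 0.0000 0.0000
step 6: (k=6,j=0): S=80.2593, (K−S)⁺=64.2107, hold=63.4681 ⇒ V=64.2107 exercise | (k=6,j=1): S=96.6001, (K−S)⁺=47.8699, hold=47.1273 ⇒ V=47.8699 exercise | (k=6,j=2): S=116.2679, (K−S)⁺=28.2021, hold=27.4595 ⇒ V=28.2021 exercise | (k=6,j=3): S=139.9400, (K−S)⁺=4.5300, hold=8.3346 ⇒ V=8.3346 continue | (k=6,j=4): S=168.4318, (K−S)⁺=0.0000, hold=0.0000 ⇒ V=0.0000 continue | (k=6,j=5): S=202.7245, (K−S)⁺=0.0000, hold=0.0000 ⇒ V=0.0000 continue | (k=6,j=6): S=243.9993, (K−S)⁺=0.0000, hold=0.0000 ⇒ V=0.0000 continue  boundary S*=116.2679
step 5: (k=5,j=0): S=88.0514, (K−S)⁺=56.4186, hold=55.6760 ⇒ V=56.4186 exercise | (k=5,j=1): S=105.9787, (K−S)⁺=38.4913, hold=37.7487 ⇒ V=38.4913 exercise | (k=5,j=2): S=127.5560, (K−S)⁺=16.9140, hold=18.0817 ⇒ V=18.0817 continue | (k=5,j=3): S=153.5264, (K−S)⁺=0.0000, hold=4.1070 ⇒ V=4.1070 continue | (k=5,j=4): S=184.7844, (K−S)⁺=0.0000, hold=0.0000 ⇒ V=0.0000 continue | (k=5,j=5): S=222.4065, (K−S)⁺=0.0000, hold=0.0000 ⇒ V=0.0000 continue  boundary S*=105.9787
step 4: (k=4,j=0): S=96.6001, (K−S)⁺=47.8699, hold=47.1273 ⇒ V=47.8699 exercise | (k=4,j=1): S=116.2679, (K−S)⁺=28.2021, hold=28.0458 ⇒ V=28.2021 exercise | (k=4,j=2): S=139.9400, (K−S)⁺=4.5300, hold=10.9721 ⇒ V=10.9721 continue | (k=4,j=3): S=168.4318, (K−S)⁺=0.0000, hold=2.0238 ⇒ V=2.0238 continue | (k=4,j=4): S=202.7245, (K−S)⁺=0.0000, hold=0.0000 ⇒ V=0.0000 continue  boundary S*=116.2679
step 3: (k=3,j=0): S=105.9787, (K−S)⁺=38.4913, hold=37.7487 ⇒ V=38.4913 exercise | (k=3,j=1): S=127.5560, (K−S)⁺=16.9140, hold=19.4060 ⇒ V=19.4060 continue | (k=3,j=2): S=153.5264, (K−S)⁺=0.0000, hold=6.4227 ⇒ V=6.4227 continue | (k=3,j=3): S=184.7844, (K−S)⁺=0.0000, hold=0.9972 ⇒ V=0.9972 continue  boundary S*=105.9787
step 2: (k=2,j=0): S=116.2679, (K−S)⁺=28.2021, hold=28.7108 ⇒ V=28.7108 continue | (k=2,j=1): S=139.9400, (K−S)⁺=4.5300, hold=12.7874 ⇒ V=12.7874 continue | (k=2,j=2): S=168.4318, (K−S)⁺=0.0000, hold=3.6656 ⇒ V=3.6656 continue  boundary S*=-
step 1: (k=1,j=0): S=127.5560, (K−S)⁺=16.9140, hold=20.5681 ⇒ V=20.5681 continue | (k=1,j=1): S=153.5264, (K−S)⁺=0.0000, hold=8.1416 ⇒ V=8.1416 continue  boundary S*=-
step 0: (k=0,j=0): S=139.9400, (K−S)⁺=4.5300, hold=14.2230 ⇒ V=14.2230 continue  boundary S*=-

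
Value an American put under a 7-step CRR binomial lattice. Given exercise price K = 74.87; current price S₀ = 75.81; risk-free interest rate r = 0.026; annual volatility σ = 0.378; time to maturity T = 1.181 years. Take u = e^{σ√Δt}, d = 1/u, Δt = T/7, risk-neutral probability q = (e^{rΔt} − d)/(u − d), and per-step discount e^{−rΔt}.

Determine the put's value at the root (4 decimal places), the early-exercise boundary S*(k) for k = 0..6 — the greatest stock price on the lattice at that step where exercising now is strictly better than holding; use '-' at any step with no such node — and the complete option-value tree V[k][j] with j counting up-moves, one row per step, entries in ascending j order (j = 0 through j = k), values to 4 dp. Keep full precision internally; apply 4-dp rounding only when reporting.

Δt=0.16871, u=1.16796, d=0.85619, q=0.47536, disc=e^(-rΔt)=0.99562
k=7 terminal: V=max(K-S,0) → 49.3008 39.9899 27.2886 9.9622 0.0000 0.0000 0.0000 0.0000
k=6: j=0 S=29.8640 intr=45.0060 cont=44.6783 V=45.0060[EX]; j=1 S=40.7387 intr=34.1313 cont=33.8036 V=34.1313[EX]; j=2 S=55.5734 intr=19.2966 cont=18.9689 V=19.2966[EX]; j=3 S=75.8100 intr=0.0000 cont=5.2037 V=5.2037[hold]; j=4 S=103.4156 intr=0.0000 cont=0.0000 V=0.0000[hold]; j=5 S=141.0736 intr=0.0000 cont=0.0000 V=0.0000[hold]; j=6 S=192.4445 intr=0.0000 cont=0.0000 V=0.0000[hold]  S*(6)=55.5734
k=5: j=0 S=34.8801 intr=39.9899 cont=39.6622 V=39.9899[EX]; j=1 S=47.5814 intr=27.2886 cont=26.9609 V=27.2886[EX]; j=2 S=64.9078 intr=9.9622 cont=12.5422 V=12.5422[hold]; j=3 S=88.5434 intr=0.0000 cont=2.7181 V=2.7181[hold]; j=4 S=120.7858 intr=0.0000 cont=0.0000 V=0.0000[hold]; j=5 S=164.7690 intr=0.0000 cont=0.0000 V=0.0000[hold]  S*(5)=47.5814
k=4: j=0 S=40.7387 intr=34.1313 cont=33.8036 V=34.1313[EX]; j=1 S=55.5734 intr=19.2966 cont=20.1900 V=20.1900[hold]; j=2 S=75.8100 intr=0.0000 cont=7.8377 V=7.8377[hold]; j=3 S=103.4156 intr=0.0000 cont=1.4198 V=1.4198[hold]; j=4 S=141.0736 intr=0.0000 cont=0.0000 V=0.0000[hold]  S*(4)=40.7387
k=3: j=0 S=47.5814 intr=27.2886 cont=27.3837 V=27.3837[hold]; j=1 S=64.9078 intr=9.9622 cont=14.2555 V=14.2555[hold]; j=2 S=88.5434 intr=0.0000 cont=4.7659 V=4.7659[hold]; j=3 S=120.7858 intr=0.0000 cont=0.7416 V=0.7416[hold]  S*(3)=-
k=2: j=0 S=55.5734 intr=19.2966 cont=21.0505 V=21.0505[hold]; j=1 S=75.8100 intr=0.0000 cont=9.7019 V=9.7019[hold]; j=2 S=103.4156 intr=0.0000 cont=2.8404 V=2.8404[hold]  S*(2)=-
k=1: j=0 S=64.9078 intr=9.9622 cont=15.5873 V=15.5873[hold]; j=1 S=88.5434 intr=0.0000 cont=6.4120 V=6.4120[hold]  S*(1)=-
k=0: j=0 S=75.8100 intr=0.0000 cont=11.1766 V=11.1766[hold]  S*(0)=-

price = 11.1766
boundary = - - - - 40.7387 47.5814 55.5734
tree:
11.1766
15.5873 6.4120
21.0505 9.7019 2.8404
27.3837 14.2555 4.7659 0.7416
34.1313 20.1900 7.8377 1.4198 0.0000
39.9899 27.2886 12.5422 2.7181 0.0000 0.0000
45.0060 34.1313 19.2966 5.2037 0.0000 0.0000 0.0000
49.3008 39.9899 27.2886 9.9622 0.0000 0.0000 0.0000 0.0000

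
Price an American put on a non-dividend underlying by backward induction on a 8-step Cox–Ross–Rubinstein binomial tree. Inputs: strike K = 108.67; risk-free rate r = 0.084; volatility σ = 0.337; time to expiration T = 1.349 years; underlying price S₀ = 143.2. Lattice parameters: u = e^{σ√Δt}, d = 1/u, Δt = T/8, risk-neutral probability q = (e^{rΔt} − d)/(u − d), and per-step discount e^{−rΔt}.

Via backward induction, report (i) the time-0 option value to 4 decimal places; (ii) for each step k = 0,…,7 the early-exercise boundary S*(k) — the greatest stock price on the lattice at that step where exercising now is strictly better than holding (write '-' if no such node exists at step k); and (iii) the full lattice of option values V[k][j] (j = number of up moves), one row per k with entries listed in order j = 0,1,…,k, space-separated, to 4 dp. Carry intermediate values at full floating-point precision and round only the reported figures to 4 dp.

Δt=0.16862  u=1.14842  d=0.87076  q=0.51684  discount=0.98594
step 8 (expiry): payoffs max(K−S,0) = 61.3394 46.2473 26.3429 0.0918 0.0000 0.0000 0.0000 0.0000 0.0000
step 7: (k=7,j=0): S=54.3554, (K−S)⁺=54.3146, hold=52.7862 ⇒ V=54.3146 exercise | (k=7,j=1): S=71.6873, (K−S)⁺=36.9827, hold=35.4542 ⇒ V=36.9827 exercise | (k=7,j=2): S=94.5459, (K−S)⁺=14.1241, hold=12.5957 ⇒ V=14.1241 exercise | (k=7,j=3): S=124.6932, (K−S)⁺=0.0000, hold=0.0437 ⇒ V=0.0437 continue | (k=7,j=4): S=164.4535, (K−S)⁺=0.0000, hold=0.0000 ⇒ V=0.0000 continue | (k=7,j=5): S=216.8919, (K−S)⁺=0.0000, hold=0.0000 ⇒ V=0.0000 continue | (k=7,j=6): S=286.0510, (K−S)⁺=0.0000, hold=0.0000 ⇒ V=0.0000 continue | (k=7,j=7): S=377.2626, (K−S)⁺=0.0000, hold=0.0000 ⇒ V=0.0000 continue  boundary S*=94.5459
step 6: (k=6,j=0): S=62.4227, (K−S)⁺=46.2473, hold=44.7189 ⇒ V=46.2473 exercise | (k=6,j=1): S=82.3271, (K−S)⁺=26.3429, hold=24.8145 ⇒ V=26.3429 exercise | (k=6,j=2): S=108.5782, (K−S)⁺=0.0918, hold=6.7505 ⇒ V=6.7505 continue | (k=6,j=3): S=143.2000, (K−S)⁺=0.0000, hold=0.0208 ⇒ V=0.0208 continue | (k=6,j=4): S=188.8614, (K−S)⁺=0.0000, hold=0.0000 ⇒ V=0.0000 continue | (k=6,j=5): S=249.0826, (K−S)⁺=0.0000, hold=0.0000 ⇒ V=0.0000 continue | (k=6,j=6): S=328.5062, (K−S)⁺=0.0000, hold=0.0000 ⇒ V=0.0000 continue  boundary S*=82.3271
step 5: (k=5,j=0): S=71.6873, (K−S)⁺=36.9827, hold=35.4542 ⇒ V=36.9827 exercise | (k=5,j=1): S=94.5459, (K−S)⁺=14.1241, hold=15.9888 ⇒ V=15.9888 continue | (k=5,j=2): S=124.6932, (K−S)⁺=0.0000, hold=3.2264 ⇒ V=3.2264 continue | (k=5,j=3): S=164.4535, (K−S)⁺=0.0000, hold=0.0099 ⇒ V=0.0099 continue | (k=5,j=4): S=216.8919, (K−S)⁺=0.0000, hold=0.0000 ⇒ V=0.0000 continue | (k=5,j=5): S=286.0510, (K−S)⁺=0.0000, hold=0.0000 ⇒ V=0.0000 continue  boundary S*=71.6873
step 4: (k=4,j=0): S=82.3271, (K−S)⁺=26.3429, hold=25.7647 ⇒ V=26.3429 exercise | (k=4,j=1): S=108.5782, (K−S)⁺=0.0918, hold=9.2606 ⇒ V=9.2606 continue | (k=4,j=2): S=143.2000, (K−S)⁺=0.0000, hold=1.5420 ⇒ V=1.5420 continue | (k=4,j=3): S=188.8614, (K−S)⁺=0.0000, hold=0.0047 ⇒ V=0.0047 continue | (k=4,j=4): S=249.0826, (K−S)⁺=0.0000, hold=0.0000 ⇒ V=0.0000 continue  boundary S*=82.3271
step 3: (k=3,j=0): S=94.5459, (K−S)⁺=14.1241, hold=17.2678 ⇒ V=17.2678 continue | (k=3,j=1): S=124.6932, (K−S)⁺=0.0000, hold=5.1972 ⇒ V=5.1972 continue | (k=3,j=2): S=164.4535, (K−S)⁺=0.0000, hold=0.7370 ⇒ V=0.7370 continue | (k=3,j=3): S=216.8919, (K−S)⁺=0.0000, hold=0.0023 ⇒ V=0.0023 continue  boundary S*=-
step 2: (k=2,j=0): S=108.5782, (K−S)⁺=0.0918, hold=10.8742 ⇒ V=10.8742 continue | (k=2,j=1): S=143.2000, (K−S)⁺=0.0000, hold=2.8513 ⇒ V=2.8513 continue | (k=2,j=2): S=188.8614, (K−S)⁺=0.0000, hold=0.3522 ⇒ V=0.3522 continue  boundary S*=-
step 1: (k=1,j=0): S=124.6932, (K−S)⁺=0.0000, hold=6.6330 ⇒ V=6.6330 continue | (k=1,j=1): S=164.4535, (K−S)⁺=0.0000, hold=1.5377 ⇒ V=1.5377 continue  boundary S*=-
step 0: (k=0,j=0): S=143.2000, (K−S)⁺=0.0000, hold=3.9434 ⇒ V=3.9434 continue  boundary S*=-

price = 3.9434
boundary = - - - - 82.3271 71.6873 82.3271 94.5459
tree:
3.9434
6.6330 1.5377
10.8742 2.8513 0.3522
17.2678 5.1972 0.7370 0.0023
26.3429 9.2606 1.5420 0.0047 0.0000
36.9827 15.9888 3.2264 0.0099 0.0000 0.0000
46.2473 26.3429 6.7505 0.0208 0.0000 0.0000 0.0000
54.3146 36.9827 14.1241 0.0437 0.0000 0.0000 0.0000 0.0000
61.3394 46.2473 26.3429 0.0918 0.0000 0.0000 0.0000 0.0000 0.0000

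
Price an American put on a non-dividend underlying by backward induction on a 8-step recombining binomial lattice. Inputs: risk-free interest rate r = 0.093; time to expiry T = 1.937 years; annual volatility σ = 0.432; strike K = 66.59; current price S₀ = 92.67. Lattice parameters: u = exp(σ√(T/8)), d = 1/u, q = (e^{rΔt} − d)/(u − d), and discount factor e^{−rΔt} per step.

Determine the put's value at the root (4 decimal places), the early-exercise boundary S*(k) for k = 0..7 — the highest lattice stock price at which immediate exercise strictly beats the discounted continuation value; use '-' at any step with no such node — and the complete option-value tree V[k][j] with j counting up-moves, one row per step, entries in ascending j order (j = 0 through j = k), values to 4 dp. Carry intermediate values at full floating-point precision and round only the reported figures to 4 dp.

price = 5.3201
boundary = - - - - 39.5973 32.0146 39.5973 48.9761
tree:
5.3201
8.3318 2.5533
12.7229 4.3239 0.9005
18.8584 7.1720 1.6751 0.1675
26.9927 11.5898 3.0847 0.3429 0.0000
34.5754 18.1025 5.6104 0.7017 0.0000 0.0000
40.7061 26.9927 10.0443 1.4360 0.0000 0.0000 0.0000
45.6628 34.5754 17.6139 2.9386 0.0000 0.0000 0.0000 0.0000
49.6703 40.7061 26.9927 6.0137 0.0000 0.0000 0.0000 0.0000 0.0000

params: Δt=0.24213 u=1.23685 d=0.80850 q=0.50022 e^(-rΔt)=0.97773
t_8 payoffs: 49.6703 40.7061 26.9927 6.0137 0.0000 0.0000 0.0000 0.0000 0.0000
t_7: node(7,0) S=20.9272 payoff=45.6628 vs cont=44.1801 → 45.6628 [stop]  node(7,1) S=32.0146 payoff=34.5754 vs cont=33.0927 → 34.5754 [stop]  node(7,2) S=48.9761 payoff=17.6139 vs cont=16.1312 → 17.6139 [stop]  node(7,3) S=74.9240 payoff=0.0000 vs cont=2.9386 → 2.9386 [wait]  node(7,4) S=114.6192 payoff=0.0000 vs cont=0.0000 → 0.0000 [wait]  node(7,5) S=175.3453 payoff=0.0000 vs cont=0.0000 → 0.0000 [wait]  node(7,6) S=268.2444 payoff=0.0000 vs cont=0.0000 → 0.0000 [wait]  node(7,7) S=410.3622 payoff=0.0000 vs cont=0.0000 → 0.0000 [wait]  ⇒ S*(7)=48.9761
t_6: node(6,0) S=25.8839 payoff=40.7061 vs cont=39.2234 → 40.7061 [stop]  node(6,1) S=39.5973 payoff=26.9927 vs cont=25.5100 → 26.9927 [stop]  node(6,2) S=60.5763 payoff=6.0137 vs cont=10.0443 → 10.0443 [wait]  node(6,3) S=92.6700 payoff=0.0000 vs cont=1.4360 → 1.4360 [wait]  node(6,4) S=141.7672 payoff=0.0000 vs cont=0.0000 → 0.0000 [wait]  node(6,5) S=216.8765 payoff=0.0000 vs cont=0.0000 → 0.0000 [wait]  node(6,6) S=331.7791 payoff=0.0000 vs cont=0.0000 → 0.0000 [wait]  ⇒ S*(6)=39.5973
t_5: node(5,0) S=32.0146 payoff=34.5754 vs cont=33.0927 → 34.5754 [stop]  node(5,1) S=48.9761 payoff=17.6139 vs cont=18.1025 → 18.1025 [wait]  node(5,2) S=74.9240 payoff=0.0000 vs cont=5.6104 → 5.6104 [wait]  node(5,3) S=114.6192 payoff=0.0000 vs cont=0.7017 → 0.7017 [wait]  node(5,4) S=175.3453 payoff=0.0000 vs cont=0.0000 → 0.0000 [wait]  node(5,5) S=268.2444 payoff=0.0000 vs cont=0.0000 → 0.0000 [wait]  ⇒ S*(5)=32.0146
t_4: node(4,0) S=39.5973 payoff=26.9927 vs cont=25.7489 → 26.9927 [stop]  node(4,1) S=60.5763 payoff=6.0137 vs cont=11.5898 → 11.5898 [wait]  node(4,2) S=92.6700 payoff=0.0000 vs cont=3.0847 → 3.0847 [wait]  node(4,3) S=141.7672 payoff=0.0000 vs cont=0.3429 → 0.3429 [wait]  node(4,4) S=216.8765 payoff=0.0000 vs cont=0.0000 → 0.0000 [wait]  ⇒ S*(4)=39.5973
t_3: node(3,0) S=48.9761 payoff=17.6139 vs cont=18.8584 → 18.8584 [wait]  node(3,1) S=74.9240 payoff=0.0000 vs cont=7.1720 → 7.1720 [wait]  node(3,2) S=114.6192 payoff=0.0000 vs cont=1.6751 → 1.6751 [wait]  node(3,3) S=175.3453 payoff=0.0000 vs cont=0.1675 → 0.1675 [wait]  ⇒ S*(3)=-
t_2: node(2,0) S=60.5763 payoff=6.0137 vs cont=12.7229 → 12.7229 [wait]  node(2,1) S=92.6700 payoff=0.0000 vs cont=4.3239 → 4.3239 [wait]  node(2,2) S=141.7672 payoff=0.0000 vs cont=0.9005 → 0.9005 [wait]  ⇒ S*(2)=-
t_1: node(1,0) S=74.9240 payoff=0.0000 vs cont=8.3318 → 8.3318 [wait]  node(1,1) S=114.6192 payoff=0.0000 vs cont=2.5533 → 2.5533 [wait]  ⇒ S*(1)=-
t_0: node(0,0) S=92.6700 payoff=0.0000 vs cont=5.3201 → 5.3201 [wait]  ⇒ S*(0)=-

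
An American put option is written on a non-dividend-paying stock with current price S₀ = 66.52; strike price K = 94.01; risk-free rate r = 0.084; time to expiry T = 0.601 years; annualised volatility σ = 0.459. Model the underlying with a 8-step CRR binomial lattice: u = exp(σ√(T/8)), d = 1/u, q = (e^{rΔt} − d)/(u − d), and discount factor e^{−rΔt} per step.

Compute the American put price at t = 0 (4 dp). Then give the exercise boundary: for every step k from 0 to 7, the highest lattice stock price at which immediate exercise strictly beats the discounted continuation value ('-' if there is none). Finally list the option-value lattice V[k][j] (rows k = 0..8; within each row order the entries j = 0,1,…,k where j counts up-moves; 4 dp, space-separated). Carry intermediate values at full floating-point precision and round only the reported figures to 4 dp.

price = 28.0940
boundary = - 58.6563 51.7223 58.6563 66.5200 58.6563 66.5200 75.4379
tree:
28.0940
35.3537 21.0088
42.2877 27.7298 14.3853
48.4021 35.3537 20.2663 8.5381
53.7936 42.2877 27.4900 13.1176 3.9510
58.5478 48.4021 35.3537 19.4394 6.8023 1.0773
62.7400 53.7936 42.2877 27.4900 11.4320 2.1412 0.0000
66.4365 58.5478 48.4021 35.3537 18.5721 4.2558 0.0000 0.0000
69.6961 62.7400 53.7936 42.2877 27.4900 8.4587 0.0000 0.0000 0.0000

params: Δt=0.07512 u=1.13406 d=0.88178 q=0.49368 e^(-rΔt)=0.99371
t_8 payoffs: 69.6961 62.7400 53.7936 42.2877 27.4900 8.4587 0.0000 0.0000 0.0000
t_7: node(7,0) S=27.5735 payoff=66.4365 vs cont=65.8452 → 66.4365 [stop]  node(7,1) S=35.4622 payoff=58.5478 vs cont=57.9564 → 58.5478 [stop]  node(7,2) S=45.6079 payoff=48.4021 vs cont=47.8107 → 48.4021 [stop]  node(7,3) S=58.6563 payoff=35.3537 vs cont=34.7623 → 35.3537 [stop]  node(7,4) S=75.4379 payoff=18.5721 vs cont=17.9807 → 18.5721 [stop]  node(7,5) S=97.0206 payoff=0.0000 vs cont=4.2558 → 4.2558 [wait]  node(7,6) S=124.7782 payoff=0.0000 vs cont=0.0000 → 0.0000 [wait]  node(7,7) S=160.4772 payoff=0.0000 vs cont=0.0000 → 0.0000 [wait]  ⇒ S*(7)=75.4379
t_6: node(6,0) S=31.2700 payoff=62.7400 vs cont=62.1486 → 62.7400 [stop]  node(6,1) S=40.2164 payoff=53.7936 vs cont=53.2022 → 53.7936 [stop]  node(6,2) S=51.7223 payoff=42.2877 vs cont=41.6963 → 42.2877 [stop]  node(6,3) S=66.5200 payoff=27.4900 vs cont=26.8986 → 27.4900 [stop]  node(6,4) S=85.5513 payoff=8.4587 vs cont=11.4320 → 11.4320 [wait]  node(6,5) S=110.0276 payoff=0.0000 vs cont=2.1412 → 2.1412 [wait]  node(6,6) S=141.5064 payoff=0.0000 vs cont=0.0000 → 0.0000 [wait]  ⇒ S*(6)=66.5200
t_5: node(5,0) S=35.4622 payoff=58.5478 vs cont=57.9564 → 58.5478 [stop]  node(5,1) S=45.6079 payoff=48.4021 vs cont=47.8107 → 48.4021 [stop]  node(5,2) S=58.6563 payoff=35.3537 vs cont=34.7623 → 35.3537 [stop]  node(5,3) S=75.4379 payoff=18.5721 vs cont=19.4394 → 19.4394 [wait]  node(5,4) S=97.0206 payoff=0.0000 vs cont=6.8023 → 6.8023 [wait]  node(5,5) S=124.7782 payoff=0.0000 vs cont=1.0773 → 1.0773 [wait]  ⇒ S*(5)=58.6563
t_4: node(4,0) S=40.2164 payoff=53.7936 vs cont=53.2022 → 53.7936 [stop]  node(4,1) S=51.7223 payoff=42.2877 vs cont=41.6963 → 42.2877 [stop]  node(4,2) S=66.5200 payoff=27.4900 vs cont=27.3241 → 27.4900 [stop]  node(4,3) S=85.5513 payoff=8.4587 vs cont=13.1176 → 13.1176 [wait]  node(4,4) S=110.0276 payoff=0.0000 vs cont=3.9510 → 3.9510 [wait]  ⇒ S*(4)=66.5200
t_3: node(3,0) S=45.6079 payoff=48.4021 vs cont=47.8107 → 48.4021 [stop]  node(3,1) S=58.6563 payoff=35.3537 vs cont=34.7623 → 35.3537 [stop]  node(3,2) S=75.4379 payoff=18.5721 vs cont=20.2663 → 20.2663 [wait]  node(3,3) S=97.0206 payoff=0.0000 vs cont=8.5381 → 8.5381 [wait]  ⇒ S*(3)=58.6563
t_2: node(2,0) S=51.7223 payoff=42.2877 vs cont=41.6963 → 42.2877 [stop]  node(2,1) S=66.5200 payoff=27.4900 vs cont=27.7298 → 27.7298 [wait]  node(2,2) S=85.5513 payoff=8.4587 vs cont=14.3853 → 14.3853 [wait]  ⇒ S*(2)=51.7223
t_1: node(1,0) S=58.6563 payoff=35.3537 vs cont=34.8799 → 35.3537 [stop]  node(1,1) S=75.4379 payoff=18.5721 vs cont=21.0088 → 21.0088 [wait]  ⇒ S*(1)=58.6563
t_0: node(0,0) S=66.5200 payoff=27.4900 vs cont=28.0940 → 28.0940 [wait]  ⇒ S*(0)=-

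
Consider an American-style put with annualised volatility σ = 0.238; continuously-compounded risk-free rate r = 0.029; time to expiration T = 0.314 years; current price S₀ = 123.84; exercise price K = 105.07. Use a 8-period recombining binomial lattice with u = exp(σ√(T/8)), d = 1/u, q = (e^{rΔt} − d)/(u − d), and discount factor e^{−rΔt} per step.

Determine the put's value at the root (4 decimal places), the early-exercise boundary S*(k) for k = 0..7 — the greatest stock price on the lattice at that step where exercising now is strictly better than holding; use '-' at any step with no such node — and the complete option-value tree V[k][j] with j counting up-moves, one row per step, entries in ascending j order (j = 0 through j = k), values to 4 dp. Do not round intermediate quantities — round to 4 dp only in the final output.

Δt=0.03925, u=1.04828, d=0.95394, q=0.50029, disc=e^(-rΔt)=0.99886
k=8 terminal: V=max(K-S,0) → 20.1443 11.7457 2.5166 0.0000 0.0000 0.0000 0.0000 0.0000 0.0000
k=7: j=0 S=89.0260 intr=16.0440 cont=15.9244 V=16.0440[EX]; j=1 S=97.8301 intr=7.2399 cont=7.1204 V=7.2399[EX]; j=2 S=107.5048 intr=0.0000 cont=1.2561 V=1.2561[hold]; j=3 S=118.1363 intr=0.0000 cont=0.0000 V=0.0000[hold]; j=4 S=129.8191 intr=0.0000 cont=0.0000 V=0.0000[hold]; j=5 S=142.6573 intr=0.0000 cont=0.0000 V=0.0000[hold]; j=6 S=156.7651 intr=0.0000 cont=0.0000 V=0.0000[hold]; j=7 S=172.2681 intr=0.0000 cont=0.0000 V=0.0000[hold]  S*(7)=97.8301
k=6: j=0 S=93.3243 intr=11.7457 cont=11.6262 V=11.7457[EX]; j=1 S=102.5534 intr=2.5166 cont=4.2415 V=4.2415[hold]; j=2 S=112.6952 intr=0.0000 cont=0.6270 V=0.6270[hold]; j=3 S=123.8400 intr=0.0000 cont=0.0000 V=0.0000[hold]; j=4 S=136.0869 intr=0.0000 cont=0.0000 V=0.0000[hold]; j=5 S=149.5449 intr=0.0000 cont=0.0000 V=0.0000[hold]; j=6 S=164.3339 intr=0.0000 cont=0.0000 V=0.0000[hold]  S*(6)=93.3243
k=5: j=0 S=97.8301 intr=7.2399 cont=7.9823 V=7.9823[hold]; j=1 S=107.5048 intr=0.0000 cont=2.4304 V=2.4304[hold]; j=2 S=118.1363 intr=0.0000 cont=0.3130 V=0.3130[hold]; j=3 S=129.8191 intr=0.0000 cont=0.0000 V=0.0000[hold]; j=4 S=142.6573 intr=0.0000 cont=0.0000 V=0.0000[hold]; j=5 S=156.7651 intr=0.0000 cont=0.0000 V=0.0000[hold]  S*(5)=-
k=4: j=0 S=102.5534 intr=2.5166 cont=5.1989 V=5.1989[hold]; j=1 S=112.6952 intr=0.0000 cont=1.3695 V=1.3695[hold]; j=2 S=123.8400 intr=0.0000 cont=0.1562 V=0.1562[hold]; j=3 S=136.0869 intr=0.0000 cont=0.0000 V=0.0000[hold]; j=4 S=149.5449 intr=0.0000 cont=0.0000 V=0.0000[hold]  S*(4)=-
k=3: j=0 S=107.5048 intr=0.0000 cont=3.2794 V=3.2794[hold]; j=1 S=118.1363 intr=0.0000 cont=0.7617 V=0.7617[hold]; j=2 S=129.8191 intr=0.0000 cont=0.0780 V=0.0780[hold]; j=3 S=142.6573 intr=0.0000 cont=0.0000 V=0.0000[hold]  S*(3)=-
k=2: j=0 S=112.6952 intr=0.0000 cont=2.0175 V=2.0175[hold]; j=1 S=123.8400 intr=0.0000 cont=0.4191 V=0.4191[hold]; j=2 S=136.0869 intr=0.0000 cont=0.0389 V=0.0389[hold]  S*(2)=-
k=1: j=0 S=118.1363 intr=0.0000 cont=1.2165 V=1.2165[hold]; j=1 S=129.8191 intr=0.0000 cont=0.2287 V=0.2287[hold]  S*(1)=-
k=0: j=0 S=123.8400 intr=0.0000 cont=0.7215 V=0.7215[hold]  S*(0)=-

price = 0.7215
boundary = - - - - - - 93.3243 97.8301
tree:
0.7215
1.2165 0.2287
2.0175 0.4191 0.0389
3.2794 0.7617 0.0780 0.0000
5.1989 1.3695 0.1562 0.0000 0.0000
7.9823 2.4304 0.3130 0.0000 0.0000 0.0000
11.7457 4.2415 0.6270 0.0000 0.0000 0.0000 0.0000
16.0440 7.2399 1.2561 0.0000 0.0000 0.0000 0.0000 0.0000
20.1443 11.7457 2.5166 0.0000 0.0000 0.0000 0.0000 0.0000 0.0000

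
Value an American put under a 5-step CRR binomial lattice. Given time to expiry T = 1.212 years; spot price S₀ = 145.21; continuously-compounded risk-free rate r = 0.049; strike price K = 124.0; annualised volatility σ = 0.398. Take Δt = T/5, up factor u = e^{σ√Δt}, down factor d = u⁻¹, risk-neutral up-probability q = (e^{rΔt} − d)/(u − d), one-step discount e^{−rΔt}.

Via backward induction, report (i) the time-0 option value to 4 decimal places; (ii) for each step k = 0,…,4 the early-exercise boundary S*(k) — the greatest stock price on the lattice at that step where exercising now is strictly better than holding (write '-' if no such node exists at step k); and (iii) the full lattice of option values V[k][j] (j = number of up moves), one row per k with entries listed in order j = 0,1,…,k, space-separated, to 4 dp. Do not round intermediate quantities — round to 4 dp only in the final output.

Δt=0.24240, u=1.21647, d=0.82205, q=0.48146, disc=e^(-rΔt)=0.98819
k=5 terminal: V=max(K-S,0) → 69.4880 43.3333 4.6299 0.0000 0.0000 0.0000
k=4: j=0 S=66.3122 intr=57.6878 cont=56.2237 V=57.6878[EX]; j=1 S=98.1284 intr=25.8716 cont=24.4074 V=25.8716[EX]; j=2 S=145.2100 intr=0.0000 cont=2.3724 V=2.3724[hold]; j=3 S=214.8811 intr=0.0000 cont=0.0000 V=0.0000[hold]; j=4 S=317.9800 intr=0.0000 cont=0.0000 V=0.0000[hold]  S*(4)=98.1284
k=3: j=0 S=80.6667 intr=43.3333 cont=41.8692 V=43.3333[EX]; j=1 S=119.3701 intr=4.6299 cont=14.3857 V=14.3857[hold]; j=2 S=176.6434 intr=0.0000 cont=1.2157 V=1.2157[hold]; j=3 S=261.3960 intr=0.0000 cont=0.0000 V=0.0000[hold]  S*(3)=80.6667
k=2: j=0 S=98.1284 intr=25.8716 cont=29.0491 V=29.0491[hold]; j=1 S=145.2100 intr=0.0000 cont=7.9498 V=7.9498[hold]; j=2 S=214.8811 intr=0.0000 cont=0.6229 V=0.6229[hold]  S*(2)=-
k=1: j=0 S=119.3701 intr=4.6299 cont=18.6675 V=18.6675[hold]; j=1 S=176.6434 intr=0.0000 cont=4.3700 V=4.3700[hold]  S*(1)=-
k=0: j=0 S=145.2100 intr=0.0000 cont=11.6447 V=11.6447[hold]  S*(0)=-

price = 11.6447
boundary = - - - 80.6667 98.1284
tree:
11.6447
18.6675 4.3700
29.0491 7.9498 0.6229
43.3333 14.3857 1.2157 0.0000
57.6878 25.8716 2.3724 0.0000 0.0000
69.4880 43.3333 4.6299 0.0000 0.0000 0.0000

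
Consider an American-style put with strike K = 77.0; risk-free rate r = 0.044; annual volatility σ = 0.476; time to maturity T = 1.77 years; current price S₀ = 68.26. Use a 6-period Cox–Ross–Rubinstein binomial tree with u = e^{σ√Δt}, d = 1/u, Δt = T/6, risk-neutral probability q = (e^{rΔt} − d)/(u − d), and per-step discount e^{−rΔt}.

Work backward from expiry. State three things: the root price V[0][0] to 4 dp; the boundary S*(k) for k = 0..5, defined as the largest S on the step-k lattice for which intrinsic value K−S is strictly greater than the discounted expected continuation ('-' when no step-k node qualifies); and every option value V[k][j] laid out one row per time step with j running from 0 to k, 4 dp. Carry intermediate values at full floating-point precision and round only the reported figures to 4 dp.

price = 20.1720
boundary = - - 40.7011 31.4287 40.7011 52.7092
tree:
20.1720
27.5471 12.1111
36.2989 18.0839 5.4631
45.5713 26.1659 9.1362 1.3184
52.7313 36.2989 15.0467 2.4767 0.0000
58.2601 45.5713 24.2908 4.6526 0.0000 0.0000
62.5294 52.7313 36.2989 8.7400 0.0000 0.0000 0.0000

Δt=0.29500, u=1.29503, d=0.77218, q=0.46071, disc=e^(-rΔt)=0.98710
k=6 terminal: V=max(K-S,0) → 62.5294 52.7313 36.2989 8.7400 0.0000 0.0000 0.0000
k=5: j=0 S=18.7399 intr=58.2601 cont=57.2671 V=58.2601[EX]; j=1 S=31.4287 intr=45.5713 cont=44.5783 V=45.5713[EX]; j=2 S=52.7092 intr=24.2908 cont=23.2978 V=24.2908[EX]; j=3 S=88.3988 intr=0.0000 cont=4.6526 V=4.6526[hold]; j=4 S=148.2539 intr=0.0000 cont=0.0000 V=0.0000[hold]; j=5 S=248.6372 intr=0.0000 cont=0.0000 V=0.0000[hold]  S*(5)=52.7092
k=4: j=0 S=24.2687 intr=52.7313 cont=51.7383 V=52.7313[EX]; j=1 S=40.7011 intr=36.2989 cont=35.3059 V=36.2989[EX]; j=2 S=68.2600 intr=8.7400 cont=15.0467 V=15.0467[hold]; j=3 S=114.4791 intr=0.0000 cont=2.4767 V=2.4767[hold]; j=4 S=191.9933 intr=0.0000 cont=0.0000 V=0.0000[hold]  S*(4)=40.7011
k=3: j=0 S=31.4287 intr=45.5713 cont=44.5783 V=45.5713[EX]; j=1 S=52.7092 intr=24.2908 cont=26.1659 V=26.1659[hold]; j=2 S=88.3988 intr=0.0000 cont=9.1362 V=9.1362[hold]; j=3 S=148.2539 intr=0.0000 cont=1.3184 V=1.3184[hold]  S*(3)=31.4287
k=2: j=0 S=40.7011 intr=36.2989 cont=36.1586 V=36.2989[EX]; j=1 S=68.2600 intr=8.7400 cont=18.0839 V=18.0839[hold]; j=2 S=114.4791 intr=0.0000 cont=5.4631 V=5.4631[hold]  S*(2)=40.7011
k=1: j=0 S=52.7092 intr=24.2908 cont=27.5471 V=27.5471[hold]; j=1 S=88.3988 intr=0.0000 cont=12.1111 V=12.1111[hold]  S*(1)=-
k=0: j=0 S=68.2600 intr=8.7400 cont=20.1720 V=20.1720[hold]  S*(0)=-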